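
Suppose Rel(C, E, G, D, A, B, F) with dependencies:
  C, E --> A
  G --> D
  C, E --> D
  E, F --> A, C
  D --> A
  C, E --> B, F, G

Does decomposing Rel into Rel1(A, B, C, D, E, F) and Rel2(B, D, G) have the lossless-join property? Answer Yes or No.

No

The shared attributes are {B, D} and {B, D}⁺ = {A, B, D}.
Rel1 ⊄ {A, B, D} and Rel2 ⊄ {A, B, D}, so the split is lossy.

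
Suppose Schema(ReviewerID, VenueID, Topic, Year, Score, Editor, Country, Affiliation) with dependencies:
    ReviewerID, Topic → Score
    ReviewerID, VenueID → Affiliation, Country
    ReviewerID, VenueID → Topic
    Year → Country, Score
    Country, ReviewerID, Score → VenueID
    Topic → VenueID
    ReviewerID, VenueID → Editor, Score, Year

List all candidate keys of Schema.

No FD produces {ReviewerID}, so it must be in every candidate key.
{ReviewerID, Topic}⁺ = {Affiliation, Country, Editor, ReviewerID, Score, Topic, VenueID, Year}, which is every attribute, so {ReviewerID, Topic} is a candidate key.
{ReviewerID, VenueID}⁺ = {Affiliation, Country, Editor, ReviewerID, Score, Topic, VenueID, Year}, which is every attribute, so {ReviewerID, VenueID} is a candidate key.
{ReviewerID, Year}⁺ = {Affiliation, Country, Editor, ReviewerID, Score, Topic, VenueID, Year}, which is every attribute, so {ReviewerID, Year} is a candidate key.
{Country, ReviewerID, Score}⁺ = {Affiliation, Country, Editor, ReviewerID, Score, Topic, VenueID, Year}, which is every attribute, so {Country, ReviewerID, Score} is a candidate key.
Any other superkey properly contains one of these, so there are no further candidate keys.

{Country, ReviewerID, Score}, {ReviewerID, Topic}, {ReviewerID, VenueID}, {ReviewerID, Year}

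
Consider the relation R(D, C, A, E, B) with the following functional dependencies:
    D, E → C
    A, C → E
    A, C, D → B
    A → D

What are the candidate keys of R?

No FD produces {A}, so it must be in every candidate key.
{A, C}⁺ = {A, B, C, D, E}, which is every attribute, so {A, C} is a candidate key.
{A, E}⁺ = {A, B, C, D, E}, which is every attribute, so {A, E} is a candidate key.
These are minimal and exhaustive — every other superkey contains one of them.

{A, C}, {A, E}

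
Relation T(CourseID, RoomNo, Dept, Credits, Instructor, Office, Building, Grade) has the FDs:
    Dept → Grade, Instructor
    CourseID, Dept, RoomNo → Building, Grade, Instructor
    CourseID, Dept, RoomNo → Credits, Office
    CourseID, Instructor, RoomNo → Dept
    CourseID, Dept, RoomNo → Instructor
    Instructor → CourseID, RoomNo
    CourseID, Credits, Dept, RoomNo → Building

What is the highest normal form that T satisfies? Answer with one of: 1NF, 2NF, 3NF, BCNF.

Candidate keys: {Dept}, {Instructor}. Prime attributes: {Dept, Instructor}.
Each dependency's left side is a superkey — BCNF holds.

BCNF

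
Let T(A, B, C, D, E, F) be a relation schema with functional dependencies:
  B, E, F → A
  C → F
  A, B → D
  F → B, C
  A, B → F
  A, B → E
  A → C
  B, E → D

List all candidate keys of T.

{A}, {C, E}, {E, F}

{A} is a candidate key since {A}⁺ = {A, B, C, D, E, F} covers every attribute.
{C, E} is a candidate key since {C, E}⁺ = {A, B, C, D, E, F} covers every attribute.
{E, F} is a candidate key since {E, F}⁺ = {A, B, C, D, E, F} covers every attribute.
These are minimal and exhaustive — every other superkey contains one of them.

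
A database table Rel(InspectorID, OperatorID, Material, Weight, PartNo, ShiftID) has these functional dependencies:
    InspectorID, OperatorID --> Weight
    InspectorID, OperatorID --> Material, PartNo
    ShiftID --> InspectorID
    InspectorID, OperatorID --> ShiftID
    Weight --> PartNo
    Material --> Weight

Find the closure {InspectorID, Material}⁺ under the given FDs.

Start with {InspectorID, Material}.
Material --> Weight applies; add {Weight} → now {InspectorID, Material, Weight}.
Weight --> PartNo applies; add {PartNo} → now {InspectorID, Material, PartNo, Weight}.
No further FD applies.

{InspectorID, Material, PartNo, Weight}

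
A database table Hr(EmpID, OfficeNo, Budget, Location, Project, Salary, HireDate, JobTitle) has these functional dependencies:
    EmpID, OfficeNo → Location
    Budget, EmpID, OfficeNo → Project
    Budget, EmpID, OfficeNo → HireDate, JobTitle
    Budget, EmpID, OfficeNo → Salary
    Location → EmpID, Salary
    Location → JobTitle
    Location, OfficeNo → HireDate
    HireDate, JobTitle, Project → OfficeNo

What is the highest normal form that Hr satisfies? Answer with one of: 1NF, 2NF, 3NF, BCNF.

Candidate keys: {Budget, EmpID, HireDate, JobTitle, Project}, {Budget, EmpID, OfficeNo}, {Budget, HireDate, Location, Project}, {Budget, Location, OfficeNo}. Prime attributes: {Budget, EmpID, HireDate, JobTitle, Location, OfficeNo, Project}.
For EmpID, OfficeNo → Location we have {EmpID, OfficeNo}⁺ = {EmpID, HireDate, JobTitle, Location, OfficeNo, Salary}; {EmpID, OfficeNo} is not a superkey, so BCNF fails.
Location → EmpID, Salary determines the non-prime attribute {Salary} from a non-superkey — 3NF is violated.
{EmpID, OfficeNo} is a proper subset of the key {Budget, EmpID, OfficeNo}, and {EmpID, OfficeNo}⁺ contains the non-prime attribute {Salary} — a partial dependency, so 2NF is violated.

1NF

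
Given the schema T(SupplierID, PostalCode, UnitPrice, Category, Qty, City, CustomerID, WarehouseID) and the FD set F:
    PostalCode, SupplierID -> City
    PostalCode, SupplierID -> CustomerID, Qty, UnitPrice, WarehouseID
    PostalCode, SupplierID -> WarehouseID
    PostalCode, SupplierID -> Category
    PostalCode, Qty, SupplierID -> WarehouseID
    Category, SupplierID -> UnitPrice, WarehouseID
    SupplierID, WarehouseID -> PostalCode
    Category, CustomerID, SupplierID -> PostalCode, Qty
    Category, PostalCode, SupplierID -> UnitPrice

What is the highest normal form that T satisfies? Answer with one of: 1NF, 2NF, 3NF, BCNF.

Candidate keys: {Category, SupplierID}, {PostalCode, SupplierID}, {SupplierID, WarehouseID}. Prime attributes: {Category, PostalCode, SupplierID, WarehouseID}.
Each dependency's left side is a superkey — BCNF holds.

BCNF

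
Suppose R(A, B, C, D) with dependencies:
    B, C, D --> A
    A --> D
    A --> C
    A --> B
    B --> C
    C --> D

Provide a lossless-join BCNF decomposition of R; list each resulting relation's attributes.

{A, B, C}; {C, D}

Candidate keys of the original relation: {A}, {B}.
Within {A, B, C, D}: {C}⁺ ∩ {A, B, C, D} = {C, D}, not the whole set, so C --> D violates BCNF; decompose into {C, D} and {A, B, C}.
{C, D} is in BCNF.
{A, B, C} is in BCNF.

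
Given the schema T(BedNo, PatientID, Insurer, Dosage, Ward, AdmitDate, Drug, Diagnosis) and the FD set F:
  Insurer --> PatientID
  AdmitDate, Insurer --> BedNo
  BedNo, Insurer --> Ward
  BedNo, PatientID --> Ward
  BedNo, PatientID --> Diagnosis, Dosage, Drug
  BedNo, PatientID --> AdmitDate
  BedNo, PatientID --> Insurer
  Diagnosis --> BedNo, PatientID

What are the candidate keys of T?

{AdmitDate, Insurer}, {BedNo, Insurer}, {BedNo, PatientID}, {Diagnosis}

{Diagnosis}⁺ = {AdmitDate, BedNo, Diagnosis, Dosage, Drug, Insurer, PatientID, Ward} — all of the relation — so {Diagnosis} is a candidate key.
{AdmitDate, Insurer}⁺ = {AdmitDate, BedNo, Diagnosis, Dosage, Drug, Insurer, PatientID, Ward} — all of the relation — so {AdmitDate, Insurer} is a candidate key.
{BedNo, Insurer}⁺ = {AdmitDate, BedNo, Diagnosis, Dosage, Drug, Insurer, PatientID, Ward} — all of the relation — so {BedNo, Insurer} is a candidate key.
{BedNo, PatientID}⁺ = {AdmitDate, BedNo, Diagnosis, Dosage, Drug, Insurer, PatientID, Ward} — all of the relation — so {BedNo, PatientID} is a candidate key.
Any other superkey properly contains one of these, so there are no further candidate keys.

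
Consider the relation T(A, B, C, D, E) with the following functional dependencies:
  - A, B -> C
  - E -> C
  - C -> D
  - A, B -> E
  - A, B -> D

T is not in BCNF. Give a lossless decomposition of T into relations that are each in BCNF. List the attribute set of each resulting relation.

{A, B, E}; {C, D}; {C, E}

Candidate key of the original relation: {A, B}.
Within {A, B, C, D, E}: {E}⁺ ∩ {A, B, C, D, E} = {C, D, E}, not the whole set, so E -> C, D violates BCNF; decompose into {C, D, E} and {A, B, E}.
Within {C, D, E}: {C}⁺ ∩ {C, D, E} = {C, D}, not the whole set, so C -> D violates BCNF; decompose into {C, D} and {C, E}.
{C, D} has no BCNF violation.
{C, E} has no BCNF violation.
{A, B, E} has no BCNF violation.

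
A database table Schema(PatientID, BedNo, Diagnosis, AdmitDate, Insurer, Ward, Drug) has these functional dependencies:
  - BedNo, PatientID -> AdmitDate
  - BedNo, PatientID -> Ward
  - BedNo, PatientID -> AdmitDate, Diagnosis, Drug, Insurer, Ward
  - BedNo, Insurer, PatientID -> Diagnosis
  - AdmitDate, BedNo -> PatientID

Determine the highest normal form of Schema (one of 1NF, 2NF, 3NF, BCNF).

Candidate keys: {AdmitDate, BedNo}, {BedNo, PatientID}. Prime attributes: {AdmitDate, BedNo, PatientID}.
The left-hand side of every FD is a superkey, so BCNF is satisfied.

BCNF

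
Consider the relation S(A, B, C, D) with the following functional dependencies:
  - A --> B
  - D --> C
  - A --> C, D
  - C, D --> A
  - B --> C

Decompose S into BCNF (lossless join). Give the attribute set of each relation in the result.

Candidate keys of the original relation: {A}, {D}.
{A, B, C, D}: {B} determines {B, C} here but is not a superkey — split on B --> C, giving {B, C} and {A, B, D}.
{B, C} is in BCNF.
{A, B, D} is in BCNF.

{A, B, D}; {B, C}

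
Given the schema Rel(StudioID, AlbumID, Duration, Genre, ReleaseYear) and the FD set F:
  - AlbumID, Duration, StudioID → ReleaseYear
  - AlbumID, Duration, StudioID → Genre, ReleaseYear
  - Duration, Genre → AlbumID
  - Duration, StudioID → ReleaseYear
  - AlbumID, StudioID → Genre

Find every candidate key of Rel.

Attributes never on any right-hand side: {Duration, StudioID} — every candidate key must contain all of them.
{AlbumID, Duration, StudioID}⁺ = {AlbumID, Duration, Genre, ReleaseYear, StudioID}, which is every attribute, so {AlbumID, Duration, StudioID} is a candidate key.
{Duration, Genre, StudioID}⁺ = {AlbumID, Duration, Genre, ReleaseYear, StudioID}, which is every attribute, so {Duration, Genre, StudioID} is a candidate key.
These are minimal and exhaustive — every other superkey contains one of them.

{AlbumID, Duration, StudioID}, {Duration, Genre, StudioID}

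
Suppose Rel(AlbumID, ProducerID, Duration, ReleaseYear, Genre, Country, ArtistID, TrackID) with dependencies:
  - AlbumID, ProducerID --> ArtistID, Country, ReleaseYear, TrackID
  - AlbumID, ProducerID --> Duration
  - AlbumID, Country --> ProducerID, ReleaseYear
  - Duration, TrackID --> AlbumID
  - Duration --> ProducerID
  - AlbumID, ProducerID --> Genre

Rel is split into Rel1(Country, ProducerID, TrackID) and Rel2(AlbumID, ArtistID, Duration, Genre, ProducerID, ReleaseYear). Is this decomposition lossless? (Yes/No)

No

Rel1 ∩ Rel2 = {ProducerID}; its closure under F is {ProducerID}.
Neither Rel1 nor Rel2 is contained in that closure, so the decomposition is lossy.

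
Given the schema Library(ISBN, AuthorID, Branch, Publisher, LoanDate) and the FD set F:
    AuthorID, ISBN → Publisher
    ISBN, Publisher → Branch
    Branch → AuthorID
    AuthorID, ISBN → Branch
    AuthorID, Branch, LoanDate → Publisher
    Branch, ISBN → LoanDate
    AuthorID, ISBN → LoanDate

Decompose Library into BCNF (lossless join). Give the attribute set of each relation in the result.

Candidate keys of the original relation: {AuthorID, ISBN}, {Branch, ISBN}, {ISBN, Publisher}.
{AuthorID, Branch, ISBN, LoanDate, Publisher}: {Branch} determines {AuthorID, Branch} here but is not a superkey — split on Branch → AuthorID, giving {AuthorID, Branch} and {Branch, ISBN, LoanDate, Publisher}.
{AuthorID, Branch}: every determinant is a superkey — BCNF.
{Branch, ISBN, LoanDate, Publisher}: {Branch, LoanDate} determines {Branch, LoanDate, Publisher} here but is not a superkey — split on Branch, LoanDate → Publisher, giving {Branch, LoanDate, Publisher} and {Branch, ISBN, LoanDate}.
{Branch, LoanDate, Publisher}: every determinant is a superkey — BCNF.
{Branch, ISBN, LoanDate}: every determinant is a superkey — BCNF.

{AuthorID, Branch}; {Branch, ISBN, LoanDate}; {Branch, LoanDate, Publisher}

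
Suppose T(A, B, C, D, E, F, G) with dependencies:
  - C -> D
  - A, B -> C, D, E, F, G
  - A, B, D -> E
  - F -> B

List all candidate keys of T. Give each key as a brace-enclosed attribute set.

Attributes never on any right-hand side: {A} — every candidate key must contain it.
Closure of {A, B} is {A, B, C, D, E, F, G}, the whole schema; {A, B} is a candidate key.
Closure of {A, F} is {A, B, C, D, E, F, G}, the whole schema; {A, F} is a candidate key.
No proper subset of any of these is a key, and no other minimal superkey exists.

{A, B}, {A, F}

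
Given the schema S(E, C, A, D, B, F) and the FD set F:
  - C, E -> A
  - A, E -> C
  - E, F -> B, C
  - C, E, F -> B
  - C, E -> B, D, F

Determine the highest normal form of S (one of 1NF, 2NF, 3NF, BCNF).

Candidate keys: {A, E}, {C, E}, {E, F}. Prime attributes: {A, C, E, F}.
Every FD has a superkey on the left, so the relation is in BCNF.

BCNF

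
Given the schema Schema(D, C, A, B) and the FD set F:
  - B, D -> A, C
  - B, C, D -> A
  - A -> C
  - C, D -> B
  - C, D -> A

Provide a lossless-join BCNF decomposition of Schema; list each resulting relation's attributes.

Candidate keys of the original relation: {A, D}, {B, D}, {C, D}.
In {A, B, C, D}, {A} is not a superkey ({A}⁺ restricted to this set is {A, C}), so split on A -> C into {A, C} and {A, B, D}.
{A, C} has no BCNF violation.
{A, B, D} has no BCNF violation.

{A, B, D}; {A, C}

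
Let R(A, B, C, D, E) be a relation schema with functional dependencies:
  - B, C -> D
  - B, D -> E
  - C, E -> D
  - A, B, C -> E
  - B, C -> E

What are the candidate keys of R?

No FD produces {A, B, C}, so they must be in every candidate key.
{A, B, C} is a candidate key since {A, B, C}⁺ = {A, B, C, D, E} covers every attribute.
No other minimal set has full closure, so this is the only candidate key.

{A, B, C}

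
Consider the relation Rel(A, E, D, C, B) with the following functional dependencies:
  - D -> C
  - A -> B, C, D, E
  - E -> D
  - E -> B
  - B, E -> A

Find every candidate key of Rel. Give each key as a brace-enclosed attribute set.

{A} is a candidate key since {A}⁺ = {A, B, C, D, E} covers every attribute.
{E} is a candidate key since {E}⁺ = {A, B, C, D, E} covers every attribute.
Any other superkey properly contains one of these, so there are no further candidate keys.

{A}, {E}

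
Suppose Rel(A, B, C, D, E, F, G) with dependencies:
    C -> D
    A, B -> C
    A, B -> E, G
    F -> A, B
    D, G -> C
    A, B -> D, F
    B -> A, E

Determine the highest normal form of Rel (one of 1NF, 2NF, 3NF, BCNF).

2NF

Candidate keys: {B}, {F}. Prime attributes: {B, F}.
C -> D breaks BCNF: {C}⁺ = {C, D}, so {C} is not a superkey.
C -> D determines the non-prime attribute {D} from a non-superkey — 3NF is violated.
Every candidate key is a single attribute, so no partial dependency is possible; 2NF holds.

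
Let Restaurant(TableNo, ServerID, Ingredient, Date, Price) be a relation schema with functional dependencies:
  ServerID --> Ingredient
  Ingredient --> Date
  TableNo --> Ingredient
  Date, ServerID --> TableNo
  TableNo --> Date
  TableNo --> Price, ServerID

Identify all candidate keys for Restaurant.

{ServerID}⁺ = {Date, Ingredient, Price, ServerID, TableNo}, which is every attribute, so {ServerID} is a candidate key.
{TableNo}⁺ = {Date, Ingredient, Price, ServerID, TableNo}, which is every attribute, so {TableNo} is a candidate key.
These are minimal and exhaustive — every other superkey contains one of them.

{ServerID}, {TableNo}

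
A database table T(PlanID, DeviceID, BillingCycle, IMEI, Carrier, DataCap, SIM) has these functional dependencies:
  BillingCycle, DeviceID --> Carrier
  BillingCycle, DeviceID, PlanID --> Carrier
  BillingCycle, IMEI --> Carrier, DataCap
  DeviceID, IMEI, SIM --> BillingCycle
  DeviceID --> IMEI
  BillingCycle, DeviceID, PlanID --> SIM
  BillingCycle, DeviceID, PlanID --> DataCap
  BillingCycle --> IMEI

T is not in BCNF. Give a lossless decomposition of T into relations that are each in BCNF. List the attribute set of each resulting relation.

Candidate keys of the original relation: {BillingCycle, DeviceID, PlanID}, {DeviceID, PlanID, SIM}.
{BillingCycle, Carrier, DataCap, DeviceID, IMEI, PlanID, SIM}: {BillingCycle, DeviceID} determines {BillingCycle, Carrier, DataCap, DeviceID, IMEI} here but is not a superkey — split on BillingCycle, DeviceID --> Carrier, DataCap, IMEI, giving {BillingCycle, Carrier, DataCap, DeviceID, IMEI} and {BillingCycle, DeviceID, PlanID, SIM}.
{BillingCycle, Carrier, DataCap, DeviceID, IMEI}: {BillingCycle, IMEI} determines {BillingCycle, Carrier, DataCap, IMEI} here but is not a superkey — split on BillingCycle, IMEI --> Carrier, DataCap, giving {BillingCycle, Carrier, DataCap, IMEI} and {BillingCycle, DeviceID, IMEI}.
{BillingCycle, Carrier, DataCap, IMEI} has no BCNF violation.
{BillingCycle, DeviceID, IMEI}: {DeviceID} determines {DeviceID, IMEI} here but is not a superkey — split on DeviceID --> IMEI, giving {DeviceID, IMEI} and {BillingCycle, DeviceID}.
{DeviceID, IMEI} has no BCNF violation.
{BillingCycle, DeviceID} has no BCNF violation.
{BillingCycle, DeviceID, PlanID, SIM}: {DeviceID, SIM} determines {BillingCycle, DeviceID, SIM} here but is not a superkey — split on DeviceID, SIM --> BillingCycle, giving {BillingCycle, DeviceID, SIM} and {DeviceID, PlanID, SIM}.
{BillingCycle, DeviceID, SIM} has no BCNF violation.
{DeviceID, PlanID, SIM} has no BCNF violation.

{BillingCycle, Carrier, DataCap, IMEI}; {BillingCycle, DeviceID, SIM}; {DeviceID, IMEI}; {DeviceID, PlanID, SIM}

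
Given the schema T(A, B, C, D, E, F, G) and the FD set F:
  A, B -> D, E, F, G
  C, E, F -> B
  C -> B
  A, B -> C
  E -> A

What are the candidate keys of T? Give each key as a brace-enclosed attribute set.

{A, B}, {A, C}, {B, E}, {C, E}

{A, B}⁺ = {A, B, C, D, E, F, G}, which is every attribute, so {A, B} is a candidate key.
{A, C}⁺ = {A, B, C, D, E, F, G}, which is every attribute, so {A, C} is a candidate key.
{B, E}⁺ = {A, B, C, D, E, F, G}, which is every attribute, so {B, E} is a candidate key.
{C, E}⁺ = {A, B, C, D, E, F, G}, which is every attribute, so {C, E} is a candidate key.
No proper subset of any of these is a key, and no other minimal superkey exists.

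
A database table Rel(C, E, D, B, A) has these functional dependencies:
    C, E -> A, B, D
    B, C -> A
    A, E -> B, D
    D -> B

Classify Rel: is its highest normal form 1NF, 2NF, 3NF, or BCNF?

2NF

Candidate key: {C, E}. Prime attributes: {C, E}.
For B, C -> A we have {B, C}⁺ = {A, B, C}; {B, C} is not a superkey, so BCNF fails.
B, C -> A has non-prime {A} on the right and a non-superkey on the left, so 3NF fails.
Checking every proper subset of each key, none determines a non-prime attribute — 2NF is satisfied.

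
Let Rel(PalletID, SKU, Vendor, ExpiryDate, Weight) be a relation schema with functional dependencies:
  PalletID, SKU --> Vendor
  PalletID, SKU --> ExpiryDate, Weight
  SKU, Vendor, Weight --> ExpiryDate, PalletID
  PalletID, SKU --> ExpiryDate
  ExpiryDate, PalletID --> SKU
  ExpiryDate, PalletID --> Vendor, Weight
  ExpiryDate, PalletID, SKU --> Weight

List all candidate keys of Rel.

{ExpiryDate, PalletID}, {PalletID, SKU}, {SKU, Vendor, Weight}

{ExpiryDate, PalletID}⁺ = {ExpiryDate, PalletID, SKU, Vendor, Weight} — all of the relation — so {ExpiryDate, PalletID} is a candidate key.
{PalletID, SKU}⁺ = {ExpiryDate, PalletID, SKU, Vendor, Weight} — all of the relation — so {PalletID, SKU} is a candidate key.
{SKU, Vendor, Weight}⁺ = {ExpiryDate, PalletID, SKU, Vendor, Weight} — all of the relation — so {SKU, Vendor, Weight} is a candidate key.
These are minimal and exhaustive — every other superkey contains one of them.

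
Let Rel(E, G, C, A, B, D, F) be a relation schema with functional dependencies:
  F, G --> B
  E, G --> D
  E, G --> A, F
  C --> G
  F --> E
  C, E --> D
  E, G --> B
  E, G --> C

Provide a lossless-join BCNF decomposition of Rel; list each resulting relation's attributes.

Candidate keys of the original relation: {C, E}, {C, F}, {E, G}, {F, G}.
{A, B, C, D, E, F, G}: {C} determines {C, G} here but is not a superkey — split on C --> G, giving {C, G} and {A, B, C, D, E, F}.
{C, G}: every determinant is a superkey — BCNF.
{A, B, C, D, E, F}: {F} determines {E, F} here but is not a superkey — split on F --> E, giving {E, F} and {A, B, C, D, F}.
{E, F}: every determinant is a superkey — BCNF.
{A, B, C, D, F}: every determinant is a superkey — BCNF.

{A, B, C, D, F}; {C, G}; {E, F}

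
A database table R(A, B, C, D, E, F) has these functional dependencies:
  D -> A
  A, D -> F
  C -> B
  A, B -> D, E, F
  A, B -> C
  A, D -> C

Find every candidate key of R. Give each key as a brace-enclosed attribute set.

{D}⁺ = {A, B, C, D, E, F}, which is every attribute, so {D} is a candidate key.
{A, B}⁺ = {A, B, C, D, E, F}, which is every attribute, so {A, B} is a candidate key.
{A, C}⁺ = {A, B, C, D, E, F}, which is every attribute, so {A, C} is a candidate key.
No proper subset of any of these is a key, and no other minimal superkey exists.

{A, B}, {A, C}, {D}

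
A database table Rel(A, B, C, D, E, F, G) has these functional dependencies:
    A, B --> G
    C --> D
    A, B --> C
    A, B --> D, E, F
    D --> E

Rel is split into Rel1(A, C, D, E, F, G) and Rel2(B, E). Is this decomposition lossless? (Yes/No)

The shared attributes are {E} and {E}⁺ = {E}.
Neither Rel1 nor Rel2 is contained in that closure, so the decomposition is lossy.

No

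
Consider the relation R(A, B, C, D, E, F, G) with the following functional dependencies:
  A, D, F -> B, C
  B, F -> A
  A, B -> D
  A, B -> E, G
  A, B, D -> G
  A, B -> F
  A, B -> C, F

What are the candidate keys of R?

{A, B} is a candidate key since {A, B}⁺ = {A, B, C, D, E, F, G} covers every attribute.
{B, F} is a candidate key since {B, F}⁺ = {A, B, C, D, E, F, G} covers every attribute.
{A, D, F} is a candidate key since {A, D, F}⁺ = {A, B, C, D, E, F, G} covers every attribute.
No proper subset of any of these is a key, and no other minimal superkey exists.

{A, B}, {A, D, F}, {B, F}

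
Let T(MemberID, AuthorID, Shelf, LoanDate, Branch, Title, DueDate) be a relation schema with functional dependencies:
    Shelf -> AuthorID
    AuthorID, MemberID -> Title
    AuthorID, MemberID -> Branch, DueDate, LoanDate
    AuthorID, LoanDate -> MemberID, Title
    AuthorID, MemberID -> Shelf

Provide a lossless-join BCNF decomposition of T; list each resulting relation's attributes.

Candidate keys of the original relation: {AuthorID, LoanDate}, {AuthorID, MemberID}, {LoanDate, Shelf}, {MemberID, Shelf}.
{AuthorID, Branch, DueDate, LoanDate, MemberID, Shelf, Title}: {Shelf} determines {AuthorID, Shelf} here but is not a superkey — split on Shelf -> AuthorID, giving {AuthorID, Shelf} and {Branch, DueDate, LoanDate, MemberID, Shelf, Title}.
{AuthorID, Shelf} is in BCNF.
{Branch, DueDate, LoanDate, MemberID, Shelf, Title} is in BCNF.

{AuthorID, Shelf}; {Branch, DueDate, LoanDate, MemberID, Shelf, Title}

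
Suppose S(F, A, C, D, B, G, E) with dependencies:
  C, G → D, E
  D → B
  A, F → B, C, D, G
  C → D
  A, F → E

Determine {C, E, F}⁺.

Start with {C, E, F}.
C → D applies; add {D} → now {C, D, E, F}.
D → B applies; add {B} → now {B, C, D, E, F}.
No further FD applies.

{B, C, D, E, F}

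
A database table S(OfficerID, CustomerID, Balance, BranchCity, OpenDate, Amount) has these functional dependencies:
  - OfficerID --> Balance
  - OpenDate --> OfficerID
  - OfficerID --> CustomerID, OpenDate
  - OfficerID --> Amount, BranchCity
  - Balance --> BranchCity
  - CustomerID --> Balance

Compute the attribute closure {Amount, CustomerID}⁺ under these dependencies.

Start with {Amount, CustomerID}.
CustomerID --> Balance applies; add {Balance} → now {Amount, Balance, CustomerID}.
Balance --> BranchCity applies; add {BranchCity} → now {Amount, Balance, BranchCity, CustomerID}.
No further FD applies.

{Amount, Balance, BranchCity, CustomerID}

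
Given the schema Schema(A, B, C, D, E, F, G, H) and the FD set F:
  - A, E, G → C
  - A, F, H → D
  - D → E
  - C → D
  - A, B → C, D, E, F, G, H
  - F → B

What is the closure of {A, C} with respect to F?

Start with {A, C}.
C → D applies; add {D} → now {A, C, D}.
D → E applies; add {E} → now {A, C, D, E}.
No further FD applies.

{A, C, D, E}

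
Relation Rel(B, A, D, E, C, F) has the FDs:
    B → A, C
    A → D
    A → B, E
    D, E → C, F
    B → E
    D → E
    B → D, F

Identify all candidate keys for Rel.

{A}⁺ = {A, B, C, D, E, F}, which is every attribute, so {A} is a candidate key.
{B}⁺ = {A, B, C, D, E, F}, which is every attribute, so {B} is a candidate key.
No proper subset of any of these is a key, and no other minimal superkey exists.

{A}, {B}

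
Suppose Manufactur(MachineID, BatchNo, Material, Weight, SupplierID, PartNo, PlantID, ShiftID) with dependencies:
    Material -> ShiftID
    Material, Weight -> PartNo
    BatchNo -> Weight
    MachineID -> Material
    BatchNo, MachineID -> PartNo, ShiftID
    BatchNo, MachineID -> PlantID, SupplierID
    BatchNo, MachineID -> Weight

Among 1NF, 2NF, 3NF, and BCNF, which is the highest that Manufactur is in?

Candidate key: {BatchNo, MachineID}. Prime attributes: {BatchNo, MachineID}.
Material -> ShiftID: {Material}⁺ = {Material, ShiftID}, which is not all of the attributes, so the left side is not a superkey — BCNF is violated.
Because {ShiftID} is non-prime and the left side of Material -> ShiftID is not a superkey, the relation is not in 3NF.
Since {BatchNo} ⊂ {BatchNo, MachineID} and {BatchNo}⁺ ⊇ {Weight} with {Weight} non-prime, there is a partial dependency; 2NF fails.

1NF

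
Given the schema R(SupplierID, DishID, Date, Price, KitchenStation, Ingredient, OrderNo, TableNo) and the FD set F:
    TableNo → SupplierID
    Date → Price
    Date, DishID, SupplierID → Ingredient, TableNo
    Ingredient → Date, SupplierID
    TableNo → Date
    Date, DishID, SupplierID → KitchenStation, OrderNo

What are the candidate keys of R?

Attributes never on any right-hand side: {DishID} — every candidate key must contain it.
{DishID, Ingredient}⁺ = {Date, DishID, Ingredient, KitchenStation, OrderNo, Price, SupplierID, TableNo}, which is every attribute, so {DishID, Ingredient} is a candidate key.
{DishID, TableNo}⁺ = {Date, DishID, Ingredient, KitchenStation, OrderNo, Price, SupplierID, TableNo}, which is every attribute, so {DishID, TableNo} is a candidate key.
{Date, DishID, SupplierID}⁺ = {Date, DishID, Ingredient, KitchenStation, OrderNo, Price, SupplierID, TableNo}, which is every attribute, so {Date, DishID, SupplierID} is a candidate key.
Any other superkey properly contains one of these, so there are no further candidate keys.

{Date, DishID, SupplierID}, {DishID, Ingredient}, {DishID, TableNo}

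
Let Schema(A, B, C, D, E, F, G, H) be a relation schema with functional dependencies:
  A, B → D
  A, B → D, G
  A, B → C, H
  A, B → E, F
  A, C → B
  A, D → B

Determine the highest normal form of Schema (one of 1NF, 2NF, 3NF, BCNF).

Candidate keys: {A, B}, {A, C}, {A, D}. Prime attributes: {A, B, C, D}.
The left-hand side of every FD is a superkey, so BCNF is satisfied.

BCNF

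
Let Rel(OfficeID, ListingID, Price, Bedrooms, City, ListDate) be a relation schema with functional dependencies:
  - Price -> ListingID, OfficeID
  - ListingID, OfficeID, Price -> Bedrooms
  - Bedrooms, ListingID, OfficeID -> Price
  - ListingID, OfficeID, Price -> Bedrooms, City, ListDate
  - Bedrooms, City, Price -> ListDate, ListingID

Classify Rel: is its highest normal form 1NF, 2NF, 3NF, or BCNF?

Candidate keys: {Bedrooms, ListingID, OfficeID}, {Price}. Prime attributes: {Bedrooms, ListingID, OfficeID, Price}.
Every FD has a superkey on the left, so the relation is in BCNF.

BCNF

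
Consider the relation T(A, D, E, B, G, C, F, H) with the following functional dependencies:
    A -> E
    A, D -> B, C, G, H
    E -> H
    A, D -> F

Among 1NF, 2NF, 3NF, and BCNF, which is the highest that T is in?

Candidate key: {A, D}. Prime attributes: {A, D}.
For A -> E we have {A}⁺ = {A, E, H}; {A} is not a superkey, so BCNF fails.
A -> E determines the non-prime attribute {E} from a non-superkey — 3NF is violated.
Since {A} ⊂ {A, D} and {A}⁺ ⊇ {E, H} with {E, H} non-prime, there is a partial dependency; 2NF fails.

1NF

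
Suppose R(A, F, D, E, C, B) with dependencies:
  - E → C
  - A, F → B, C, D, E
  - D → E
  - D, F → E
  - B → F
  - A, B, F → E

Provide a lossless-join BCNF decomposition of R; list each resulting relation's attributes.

{A, B, D}; {B, F}; {C, E}; {D, E}

Candidate keys of the original relation: {A, B}, {A, F}.
In {A, B, C, D, E, F}, {E} is not a superkey ({E}⁺ restricted to this set is {C, E}), so split on E → C into {C, E} and {A, B, D, E, F}.
{C, E}: every determinant is a superkey — BCNF.
In {A, B, D, E, F}, {D} is not a superkey ({D}⁺ restricted to this set is {D, E}), so split on D → E into {D, E} and {A, B, D, F}.
{D, E}: every determinant is a superkey — BCNF.
In {A, B, D, F}, {B} is not a superkey ({B}⁺ restricted to this set is {B, F}), so split on B → F into {B, F} and {A, B, D}.
{B, F}: every determinant is a superkey — BCNF.
{A, B, D}: every determinant is a superkey — BCNF.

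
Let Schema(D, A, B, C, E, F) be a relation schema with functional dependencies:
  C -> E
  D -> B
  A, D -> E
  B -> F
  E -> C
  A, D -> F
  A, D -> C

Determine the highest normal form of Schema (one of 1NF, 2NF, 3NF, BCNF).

1NF

Candidate key: {A, D}. Prime attributes: {A, D}.
C -> E: {C}⁺ = {C, E}, which is not all of the attributes, so the left side is not a superkey — BCNF is violated.
C -> E determines the non-prime attribute {E} from a non-superkey — 3NF is violated.
The proper key subset {D} of {A, D} determines non-prime {B, F}, so the relation is not even in 2NF.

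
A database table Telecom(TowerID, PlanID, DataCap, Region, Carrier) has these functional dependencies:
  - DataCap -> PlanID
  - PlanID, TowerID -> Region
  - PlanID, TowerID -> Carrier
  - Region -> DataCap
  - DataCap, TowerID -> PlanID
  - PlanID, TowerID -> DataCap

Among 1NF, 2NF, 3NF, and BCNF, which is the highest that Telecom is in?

3NF

Candidate keys: {DataCap, TowerID}, {PlanID, TowerID}, {Region, TowerID}. Prime attributes: {DataCap, PlanID, Region, TowerID}.
DataCap -> PlanID breaks BCNF: {DataCap}⁺ = {DataCap, PlanID}, so {DataCap} is not a superkey.
Since {PlanID} ⊆ prime attributes and every other non-superkey FD also has a prime right side, the schema is in 3NF.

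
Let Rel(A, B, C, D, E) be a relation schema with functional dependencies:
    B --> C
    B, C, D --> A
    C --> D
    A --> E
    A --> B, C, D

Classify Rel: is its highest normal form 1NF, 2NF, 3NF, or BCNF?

2NF

Candidate keys: {A}, {B}. Prime attributes: {A, B}.
C --> D: {C}⁺ = {C, D}, which is not all of the attributes, so the left side is not a superkey — BCNF is violated.
C --> D determines the non-prime attribute {D} from a non-superkey — 3NF is violated.
Every candidate key is a single attribute, so no partial dependency is possible; 2NF holds.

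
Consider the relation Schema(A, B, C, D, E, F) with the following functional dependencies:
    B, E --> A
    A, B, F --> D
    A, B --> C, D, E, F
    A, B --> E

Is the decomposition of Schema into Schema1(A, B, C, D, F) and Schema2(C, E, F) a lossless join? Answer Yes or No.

The shared attributes are {C, F} and {C, F}⁺ = {C, F}.
Neither Schema1 nor Schema2 is contained in that closure, so the decomposition is lossy.

No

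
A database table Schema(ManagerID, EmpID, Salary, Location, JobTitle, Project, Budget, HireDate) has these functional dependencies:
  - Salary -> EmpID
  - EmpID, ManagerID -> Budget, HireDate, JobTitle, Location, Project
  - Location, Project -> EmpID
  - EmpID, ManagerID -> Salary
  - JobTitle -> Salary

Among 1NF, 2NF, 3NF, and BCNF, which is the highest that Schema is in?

3NF

Candidate keys: {EmpID, ManagerID}, {JobTitle, ManagerID}, {Location, ManagerID, Project}, {ManagerID, Salary}. Prime attributes: {EmpID, JobTitle, Location, ManagerID, Project, Salary}.
Salary -> EmpID: {Salary}⁺ = {EmpID, Salary}, which is not all of the attributes, so the left side is not a superkey — BCNF is violated.
But every attribute on its right side ({EmpID}) is prime, and the same holds for every other non-superkey FD, so 3NF still holds.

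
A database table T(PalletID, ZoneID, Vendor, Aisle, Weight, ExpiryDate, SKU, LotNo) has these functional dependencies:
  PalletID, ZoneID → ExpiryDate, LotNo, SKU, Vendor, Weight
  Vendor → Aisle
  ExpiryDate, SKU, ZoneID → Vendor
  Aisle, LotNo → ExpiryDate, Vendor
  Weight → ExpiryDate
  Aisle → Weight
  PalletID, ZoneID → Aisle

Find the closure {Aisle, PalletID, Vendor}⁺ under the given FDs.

{Aisle, ExpiryDate, PalletID, Vendor, Weight}

Start with {Aisle, PalletID, Vendor}.
Aisle → Weight applies; add {Weight} → now {Aisle, PalletID, Vendor, Weight}.
Weight → ExpiryDate applies; add {ExpiryDate} → now {Aisle, ExpiryDate, PalletID, Vendor, Weight}.
No further FD applies.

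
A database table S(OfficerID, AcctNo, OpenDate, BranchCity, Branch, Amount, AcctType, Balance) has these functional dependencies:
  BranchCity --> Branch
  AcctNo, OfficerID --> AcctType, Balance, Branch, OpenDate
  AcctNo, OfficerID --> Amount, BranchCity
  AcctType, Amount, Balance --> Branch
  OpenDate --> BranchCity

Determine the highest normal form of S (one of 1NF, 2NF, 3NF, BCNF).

2NF

Candidate key: {AcctNo, OfficerID}. Prime attributes: {AcctNo, OfficerID}.
BranchCity --> Branch: {BranchCity}⁺ = {Branch, BranchCity}, which is not all of the attributes, so the left side is not a superkey — BCNF is violated.
BranchCity --> Branch has non-prime {Branch} on the right and a non-superkey on the left, so 3NF fails.
Checking every proper subset of each key, none determines a non-prime attribute — 2NF is satisfied.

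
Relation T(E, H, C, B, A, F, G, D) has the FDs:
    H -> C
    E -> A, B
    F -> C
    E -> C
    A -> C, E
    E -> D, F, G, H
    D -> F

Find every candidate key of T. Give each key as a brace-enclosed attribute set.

{A}, {E}

Closure of {A} is {A, B, C, D, E, F, G, H}, the whole schema; {A} is a candidate key.
Closure of {E} is {A, B, C, D, E, F, G, H}, the whole schema; {E} is a candidate key.
No proper subset of any of these is a key, and no other minimal superkey exists.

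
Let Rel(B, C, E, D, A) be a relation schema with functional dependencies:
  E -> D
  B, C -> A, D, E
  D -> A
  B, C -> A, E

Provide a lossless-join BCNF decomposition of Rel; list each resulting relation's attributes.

Candidate key of the original relation: {B, C}.
{A, B, C, D, E}: {E} determines {A, D, E} here but is not a superkey — split on E -> A, D, giving {A, D, E} and {B, C, E}.
{A, D, E}: {D} determines {A, D} here but is not a superkey — split on D -> A, giving {A, D} and {D, E}.
{A, D}: every determinant is a superkey — BCNF.
{D, E}: every determinant is a superkey — BCNF.
{B, C, E}: every determinant is a superkey — BCNF.

{A, D}; {B, C, E}; {D, E}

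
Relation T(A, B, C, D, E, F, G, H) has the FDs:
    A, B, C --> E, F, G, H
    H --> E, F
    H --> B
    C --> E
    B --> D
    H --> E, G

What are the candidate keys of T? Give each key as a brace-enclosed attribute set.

Attributes never on any right-hand side: {A, C} — every candidate key must contain all of them.
Closure of {A, B, C} is {A, B, C, D, E, F, G, H}, the whole schema; {A, B, C} is a candidate key.
Closure of {A, C, H} is {A, B, C, D, E, F, G, H}, the whole schema; {A, C, H} is a candidate key.
No proper subset of any of these is a key, and no other minimal superkey exists.

{A, B, C}, {A, C, H}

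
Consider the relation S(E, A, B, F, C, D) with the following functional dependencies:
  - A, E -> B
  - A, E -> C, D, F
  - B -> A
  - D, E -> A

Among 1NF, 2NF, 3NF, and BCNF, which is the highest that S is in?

Candidate keys: {A, E}, {B, E}, {D, E}. Prime attributes: {A, B, D, E}.
B -> A breaks BCNF: {B}⁺ = {A, B}, so {B} is not a superkey.
Since {A} ⊆ prime attributes and every other non-superkey FD also has a prime right side, the schema is in 3NF.

3NF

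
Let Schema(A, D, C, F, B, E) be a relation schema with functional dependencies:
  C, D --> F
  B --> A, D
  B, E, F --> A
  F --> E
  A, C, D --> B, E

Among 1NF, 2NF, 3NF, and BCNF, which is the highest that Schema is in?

Candidate keys: {A, C, D}, {B, C}. Prime attributes: {A, B, C, D}.
C, D --> F breaks BCNF: {C, D}⁺ = {C, D, E, F}, so {C, D} is not a superkey.
C, D --> F has non-prime {F} on the right and a non-superkey on the left, so 3NF fails.
The proper key subset {C, D} of {A, C, D} determines non-prime {E, F}, so the relation is not even in 2NF.

1NF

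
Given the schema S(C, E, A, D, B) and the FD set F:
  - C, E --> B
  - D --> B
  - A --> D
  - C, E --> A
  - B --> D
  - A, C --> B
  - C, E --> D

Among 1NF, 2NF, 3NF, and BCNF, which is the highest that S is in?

Candidate key: {C, E}. Prime attributes: {C, E}.
D --> B: {D}⁺ = {B, D}, which is not all of the attributes, so the left side is not a superkey — BCNF is violated.
D --> B has non-prime {B} on the right and a non-superkey on the left, so 3NF fails.
Checking every proper subset of each key, none determines a non-prime attribute — 2NF is satisfied.

2NF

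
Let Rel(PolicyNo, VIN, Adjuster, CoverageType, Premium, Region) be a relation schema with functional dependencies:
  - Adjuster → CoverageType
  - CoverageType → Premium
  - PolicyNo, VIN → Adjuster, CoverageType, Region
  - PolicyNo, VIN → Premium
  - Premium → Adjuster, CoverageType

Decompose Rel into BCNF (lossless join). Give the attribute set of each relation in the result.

{Adjuster, CoverageType, Premium}; {Adjuster, PolicyNo, Region, VIN}

Candidate key of the original relation: {PolicyNo, VIN}.
Within {Adjuster, CoverageType, PolicyNo, Premium, Region, VIN}: {Adjuster}⁺ ∩ {Adjuster, CoverageType, PolicyNo, Premium, Region, VIN} = {Adjuster, CoverageType, Premium}, not the whole set, so Adjuster → CoverageType, Premium violates BCNF; decompose into {Adjuster, CoverageType, Premium} and {Adjuster, PolicyNo, Region, VIN}.
{Adjuster, CoverageType, Premium} has no BCNF violation.
{Adjuster, PolicyNo, Region, VIN} has no BCNF violation.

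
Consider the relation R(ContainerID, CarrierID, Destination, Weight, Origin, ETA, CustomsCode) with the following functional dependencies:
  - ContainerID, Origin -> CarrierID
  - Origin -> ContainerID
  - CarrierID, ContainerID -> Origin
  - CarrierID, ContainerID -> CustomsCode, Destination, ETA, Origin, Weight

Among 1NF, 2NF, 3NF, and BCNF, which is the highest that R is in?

BCNF

Candidate keys: {CarrierID, ContainerID}, {Origin}. Prime attributes: {CarrierID, ContainerID, Origin}.
Every FD has a superkey on the left, so the relation is in BCNF.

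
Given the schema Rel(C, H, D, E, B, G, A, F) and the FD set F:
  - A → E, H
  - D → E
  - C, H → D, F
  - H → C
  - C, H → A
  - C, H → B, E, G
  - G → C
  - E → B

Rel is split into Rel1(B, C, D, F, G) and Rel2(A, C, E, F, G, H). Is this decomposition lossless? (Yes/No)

Rel1 ∩ Rel2 = {C, F, G}; its closure under F is {C, F, G}.
The closure covers neither Rel1 nor Rel2 entirely; the join is not lossless.

No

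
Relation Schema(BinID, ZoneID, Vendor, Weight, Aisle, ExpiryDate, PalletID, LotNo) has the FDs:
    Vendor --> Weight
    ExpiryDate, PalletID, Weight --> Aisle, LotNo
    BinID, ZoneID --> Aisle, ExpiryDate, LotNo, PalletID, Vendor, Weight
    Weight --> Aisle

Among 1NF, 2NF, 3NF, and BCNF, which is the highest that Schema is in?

Candidate key: {BinID, ZoneID}. Prime attributes: {BinID, ZoneID}.
Vendor --> Weight: {Vendor}⁺ = {Aisle, Vendor, Weight}, which is not all of the attributes, so the left side is not a superkey — BCNF is violated.
Vendor --> Weight has non-prime {Weight} on the right and a non-superkey on the left, so 3NF fails.
No proper subset of a key has a non-prime attribute in its closure, so there is no partial dependency; 2NF holds.

2NF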